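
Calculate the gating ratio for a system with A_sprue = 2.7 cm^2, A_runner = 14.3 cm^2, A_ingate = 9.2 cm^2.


Sprue:Runner:Ingate = 1 : 14.3/2.7 : 9.2/2.7 = 1:5.30:3.41

Answer: 1:5.30:3.41


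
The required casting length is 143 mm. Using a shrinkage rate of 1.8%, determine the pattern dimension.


Formula: L_pattern = L_casting * (1 + shrinkage_rate/100)
Shrinkage factor = 1 + 1.8/100 = 1.018
L_pattern = 143 mm * 1.018 = 145.5740 mm

Answer: 145.5740 mm


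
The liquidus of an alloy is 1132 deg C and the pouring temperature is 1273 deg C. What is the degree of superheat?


Formula: Superheat = T_pour - T_melt
Superheat = 1273 - 1132 = 141 deg C


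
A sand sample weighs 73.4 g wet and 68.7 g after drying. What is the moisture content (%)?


Formula: MC = (W_wet - W_dry) / W_wet * 100
Water mass = 73.4 - 68.7 = 4.7 g
MC = 4.7 / 73.4 * 100 = 6.4033%


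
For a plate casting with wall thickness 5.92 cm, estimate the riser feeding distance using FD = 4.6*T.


Formula: FD = 4.6 * T  (riser feeding-distance rule)
FD = 4.6 * 5.92 cm = 27.2320 cm

Final answer: 27.2320 cm


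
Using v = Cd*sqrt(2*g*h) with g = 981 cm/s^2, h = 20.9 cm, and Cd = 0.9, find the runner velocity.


Formula: v = Cd * sqrt(2 * g * h)  (Torricelli with discharge coefficient)
2*g*h = 2 * 981 * 20.9 = 41005.8 cm^2/s^2
sqrt(41005.8) = 202.49889 cm/s
v = 0.9 * 202.49889 = 182.2490 cm/s


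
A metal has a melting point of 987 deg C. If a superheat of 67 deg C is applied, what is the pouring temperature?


Formula: T_pour = T_melt + Superheat
T_pour = 987 + 67 = 1054 deg C


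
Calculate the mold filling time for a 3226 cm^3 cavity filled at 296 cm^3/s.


Formula: t_fill = V_mold / Q_flow
t = 3226 cm^3 / 296 cm^3/s = 10.8986 s

Final answer: 10.8986 s


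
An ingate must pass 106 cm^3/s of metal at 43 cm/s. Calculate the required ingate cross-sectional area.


Formula: A_ingate = Q / v  (continuity equation)
A = 106 cm^3/s / 43 cm/s = 2.4651 cm^2

Answer: 2.4651 cm^2


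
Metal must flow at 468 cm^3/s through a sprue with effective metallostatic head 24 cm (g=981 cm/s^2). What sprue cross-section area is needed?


Formula: v = sqrt(2*g*h), A = Q/v
Velocity: v = sqrt(2 * 981 * 24) = sqrt(47088) = 216.9977 cm/s
Sprue area: A = Q / v = 468 / 216.9977 = 2.1567 cm^2

2.1567 cm^2


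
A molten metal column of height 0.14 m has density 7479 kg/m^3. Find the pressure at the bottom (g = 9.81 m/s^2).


Formula: P = rho * g * h
rho * g = 7479 * 9.81 = 73368.99 N/m^3
P = 73368.99 * 0.14 = 10271.6586 Pa

10271.6586 Pa


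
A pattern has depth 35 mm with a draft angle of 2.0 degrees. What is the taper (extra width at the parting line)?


Formula: taper = depth * tan(draft_angle)
tan(2.0 deg) = 0.0349208
taper = 35 mm * 0.0349208 = 1.2222 mm

1.2222 mm


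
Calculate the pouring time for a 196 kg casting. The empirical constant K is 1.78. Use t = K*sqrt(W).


Formula: t = K * sqrt(W)
sqrt(W) = sqrt(196) = 14.00000
t = 1.78 * 14.00000 = 24.9200 s


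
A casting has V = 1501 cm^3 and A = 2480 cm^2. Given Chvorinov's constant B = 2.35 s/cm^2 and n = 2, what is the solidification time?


Formula: t_s = B * (V/A)^n  (Chvorinov's rule, n=2)
Modulus M = V/A = 1501/2480 = 0.605242 cm
M^2 = 0.605242^2 = 0.366318 cm^2
t_s = 2.35 * 0.366318 = 0.8608 s

Final answer: 0.8608 s


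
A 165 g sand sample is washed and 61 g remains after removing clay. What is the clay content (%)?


Formula: Clay% = (W_total - W_washed) / W_total * 100
Clay mass = 165 - 61 = 104 g
Clay% = 104 / 165 * 100 = 63.0303%

63.0303%


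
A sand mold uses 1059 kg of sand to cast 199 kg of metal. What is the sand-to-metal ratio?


Formula: Sand-to-Metal Ratio = W_sand / W_metal
Ratio = 1059 kg / 199 kg = 5.3216


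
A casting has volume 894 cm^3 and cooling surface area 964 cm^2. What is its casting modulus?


Formula: Casting Modulus M = V / A
M = 894 cm^3 / 964 cm^2 = 0.9274 cm

0.9274 cm


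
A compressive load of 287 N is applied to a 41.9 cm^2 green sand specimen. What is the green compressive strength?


Formula: Compressive Strength = Force / Area
Strength = 287 N / 41.9 cm^2 = 6.8496 N/cm^2


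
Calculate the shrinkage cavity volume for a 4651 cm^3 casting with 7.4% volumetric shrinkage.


Formula: V_shrink = V_casting * shrinkage_pct / 100
V_shrink = 4651 cm^3 * 7.4 / 100 = 344.1740 cm^3

Answer: 344.1740 cm^3


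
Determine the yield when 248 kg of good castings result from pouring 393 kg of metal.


Formula: Casting Yield = (W_good / W_total) * 100
Yield = (248 kg / 393 kg) * 100 = 63.1043%

Final answer: 63.1043%


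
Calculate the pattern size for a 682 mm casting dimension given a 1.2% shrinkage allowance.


Formula: L_pattern = L_casting * (1 + shrinkage_rate/100)
Shrinkage factor = 1 + 1.2/100 = 1.012
L_pattern = 682 mm * 1.012 = 690.1840 mm

Answer: 690.1840 mm


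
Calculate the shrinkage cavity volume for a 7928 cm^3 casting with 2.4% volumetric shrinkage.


Formula: V_shrink = V_casting * shrinkage_pct / 100
V_shrink = 7928 cm^3 * 2.4 / 100 = 190.2720 cm^3

190.2720 cm^3


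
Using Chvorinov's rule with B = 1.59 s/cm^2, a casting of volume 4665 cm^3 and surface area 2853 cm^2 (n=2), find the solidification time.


Formula: t_s = B * (V/A)^n  (Chvorinov's rule, n=2)
Modulus M = V/A = 4665/2853 = 1.635121 cm
M^2 = 1.635121^2 = 2.673621 cm^2
t_s = 1.59 * 2.673621 = 4.2511 s


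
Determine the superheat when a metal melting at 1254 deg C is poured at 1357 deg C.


Formula: Superheat = T_pour - T_melt
Superheat = 1357 - 1254 = 103 deg C

Answer: 103 deg C


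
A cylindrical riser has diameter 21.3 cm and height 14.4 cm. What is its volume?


Formula: V = pi * (D/2)^2 * H  (cylinder volume)
Radius = D/2 = 21.3/2 = 10.65 cm
V = pi * 10.65^2 * 14.4 = 5131.1130 cm^3


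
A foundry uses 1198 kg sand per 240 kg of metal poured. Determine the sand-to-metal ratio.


Formula: Sand-to-Metal Ratio = W_sand / W_metal
Ratio = 1198 kg / 240 kg = 4.9917

4.9917


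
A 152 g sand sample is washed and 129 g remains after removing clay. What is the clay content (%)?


Formula: Clay% = (W_total - W_washed) / W_total * 100
Clay mass = 152 - 129 = 23 g
Clay% = 23 / 152 * 100 = 15.1316%

Answer: 15.1316%


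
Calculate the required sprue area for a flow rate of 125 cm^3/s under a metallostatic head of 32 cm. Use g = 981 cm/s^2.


Formula: v = sqrt(2*g*h), A = Q/v
Velocity: v = sqrt(2 * 981 * 32) = sqrt(62784) = 250.5674 cm/s
Sprue area: A = Q / v = 125 / 250.5674 = 0.4989 cm^2

Answer: 0.4989 cm^2


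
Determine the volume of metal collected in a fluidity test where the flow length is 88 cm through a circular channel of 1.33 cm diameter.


Formula: V = pi * (d/2)^2 * L  (cylinder volume)
Radius = 1.33/2 = 0.665 cm
V = pi * 0.665^2 * 88 = 122.2576 cm^3

122.2576 cm^3


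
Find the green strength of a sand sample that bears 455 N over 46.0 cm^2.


Formula: Compressive Strength = Force / Area
Strength = 455 N / 46.0 cm^2 = 9.8913 N/cm^2

Answer: 9.8913 N/cm^2


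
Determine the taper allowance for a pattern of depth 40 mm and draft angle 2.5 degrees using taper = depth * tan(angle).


Formula: taper = depth * tan(draft_angle)
tan(2.5 deg) = 0.0436609
taper = 40 mm * 0.0436609 = 1.7464 mm

Final answer: 1.7464 mm


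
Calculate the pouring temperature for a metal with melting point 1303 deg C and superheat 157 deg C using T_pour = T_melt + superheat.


Formula: T_pour = T_melt + Superheat
T_pour = 1303 + 157 = 1460 deg C


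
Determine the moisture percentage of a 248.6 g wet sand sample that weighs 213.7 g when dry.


Formula: MC = (W_wet - W_dry) / W_wet * 100
Water mass = 248.6 - 213.7 = 34.9 g
MC = 34.9 / 248.6 * 100 = 14.0386%


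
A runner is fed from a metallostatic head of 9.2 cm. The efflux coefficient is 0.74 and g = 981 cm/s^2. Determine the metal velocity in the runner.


Formula: v = Cd * sqrt(2 * g * h)  (Torricelli with discharge coefficient)
2*g*h = 2 * 981 * 9.2 = 18050.4 cm^2/s^2
sqrt(18050.4) = 134.35178 cm/s
v = 0.74 * 134.35178 = 99.4203 cm/s


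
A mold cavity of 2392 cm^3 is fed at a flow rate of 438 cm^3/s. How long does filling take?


Formula: t_fill = V_mold / Q_flow
t = 2392 cm^3 / 438 cm^3/s = 5.4612 s


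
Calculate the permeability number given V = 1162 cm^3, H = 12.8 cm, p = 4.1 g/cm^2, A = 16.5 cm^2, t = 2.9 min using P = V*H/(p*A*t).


Formula: Permeability Number P = (V * H) / (p * A * t)
Numerator: V * H = 1162 * 12.8 = 14873.6
Denominator: p * A * t = 4.1 * 16.5 * 2.9 = 196.185
P = 14873.6 / 196.185 = 75.8142


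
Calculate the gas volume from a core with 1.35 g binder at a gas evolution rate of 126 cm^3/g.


Formula: V_gas = W_binder * gas_evolution_rate
V = 1.35 g * 126 cm^3/g = 170.1000 cm^3


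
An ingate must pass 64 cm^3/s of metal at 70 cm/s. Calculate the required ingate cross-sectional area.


Formula: A_ingate = Q / v  (continuity equation)
A = 64 cm^3/s / 70 cm/s = 0.9143 cm^2

0.9143 cm^2


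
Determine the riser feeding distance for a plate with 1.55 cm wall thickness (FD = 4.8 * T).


Formula: FD = 4.8 * T  (riser feeding-distance rule)
FD = 4.8 * 1.55 cm = 7.4400 cm


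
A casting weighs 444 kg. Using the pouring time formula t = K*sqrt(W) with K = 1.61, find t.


Formula: t = K * sqrt(W)
sqrt(W) = sqrt(444) = 21.07131
t = 1.61 * 21.07131 = 33.9248 s

Answer: 33.9248 s


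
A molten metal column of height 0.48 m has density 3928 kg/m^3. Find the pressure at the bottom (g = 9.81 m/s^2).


Formula: P = rho * g * h
rho * g = 3928 * 9.81 = 38533.68 N/m^3
P = 38533.68 * 0.48 = 18496.1664 Pa

Final answer: 18496.1664 Pa


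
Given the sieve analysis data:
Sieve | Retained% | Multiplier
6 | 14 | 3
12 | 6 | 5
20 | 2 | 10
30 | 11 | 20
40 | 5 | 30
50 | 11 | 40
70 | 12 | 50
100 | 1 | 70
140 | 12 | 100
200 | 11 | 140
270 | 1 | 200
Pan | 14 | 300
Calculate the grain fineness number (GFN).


Formula: GFN = sum(pct * multiplier) / sum(pct)
sum(pct * multiplier) = 8712
sum(pct) = 100
GFN = 8712 / 100 = 87.12

87.12


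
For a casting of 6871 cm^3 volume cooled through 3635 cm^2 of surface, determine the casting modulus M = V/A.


Formula: Casting Modulus M = V / A
M = 6871 cm^3 / 3635 cm^2 = 1.8902 cm


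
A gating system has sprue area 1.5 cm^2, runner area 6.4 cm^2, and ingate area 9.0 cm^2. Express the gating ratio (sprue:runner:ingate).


Sprue:Runner:Ingate = 1 : 6.4/1.5 : 9.0/1.5 = 1:4.27:6.00

Answer: 1:4.27:6.00


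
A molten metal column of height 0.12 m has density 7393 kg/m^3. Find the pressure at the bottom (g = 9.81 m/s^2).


Formula: P = rho * g * h
rho * g = 7393 * 9.81 = 72525.33 N/m^3
P = 72525.33 * 0.12 = 8703.0396 Pa

Answer: 8703.0396 Pa


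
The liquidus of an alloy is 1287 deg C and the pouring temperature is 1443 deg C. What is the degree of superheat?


Formula: Superheat = T_pour - T_melt
Superheat = 1443 - 1287 = 156 deg C

156 deg C


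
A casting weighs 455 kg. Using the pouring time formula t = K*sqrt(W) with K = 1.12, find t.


Formula: t = K * sqrt(W)
sqrt(W) = sqrt(455) = 21.33073
t = 1.12 * 21.33073 = 23.8904 s

23.8904 s


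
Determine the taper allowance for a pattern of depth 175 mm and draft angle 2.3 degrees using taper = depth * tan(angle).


Formula: taper = depth * tan(draft_angle)
tan(2.3 deg) = 0.0401641
taper = 175 mm * 0.0401641 = 7.0287 mm

Final answer: 7.0287 mm


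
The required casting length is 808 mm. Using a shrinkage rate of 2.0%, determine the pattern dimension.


Formula: L_pattern = L_casting * (1 + shrinkage_rate/100)
Shrinkage factor = 1 + 2.0/100 = 1.02
L_pattern = 808 mm * 1.02 = 824.1600 mm

Answer: 824.1600 mm


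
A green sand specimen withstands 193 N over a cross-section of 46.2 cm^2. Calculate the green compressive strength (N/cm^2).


Formula: Compressive Strength = Force / Area
Strength = 193 N / 46.2 cm^2 = 4.1775 N/cm^2


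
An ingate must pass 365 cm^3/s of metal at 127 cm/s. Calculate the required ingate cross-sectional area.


Formula: A_ingate = Q / v  (continuity equation)
A = 365 cm^3/s / 127 cm/s = 2.8740 cm^2

Answer: 2.8740 cm^2


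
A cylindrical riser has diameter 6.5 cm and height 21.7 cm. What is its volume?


Formula: V = pi * (D/2)^2 * H  (cylinder volume)
Radius = D/2 = 6.5/2 = 3.25 cm
V = pi * 3.25^2 * 21.7 = 720.0727 cm^3

Answer: 720.0727 cm^3


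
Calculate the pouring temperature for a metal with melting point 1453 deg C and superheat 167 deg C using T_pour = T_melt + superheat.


Formula: T_pour = T_melt + Superheat
T_pour = 1453 + 167 = 1620 deg C

1620 deg C


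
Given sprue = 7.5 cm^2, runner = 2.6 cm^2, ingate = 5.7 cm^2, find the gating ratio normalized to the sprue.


Sprue:Runner:Ingate = 1 : 2.6/7.5 : 5.7/7.5 = 1:0.35:0.76

Answer: 1:0.35:0.76


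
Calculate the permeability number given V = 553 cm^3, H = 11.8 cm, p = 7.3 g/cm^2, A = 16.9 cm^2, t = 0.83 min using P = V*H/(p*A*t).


Formula: Permeability Number P = (V * H) / (p * A * t)
Numerator: V * H = 553 * 11.8 = 6525.4
Denominator: p * A * t = 7.3 * 16.9 * 0.83 = 102.3971
P = 6525.4 / 102.3971 = 63.7264

Answer: 63.7264


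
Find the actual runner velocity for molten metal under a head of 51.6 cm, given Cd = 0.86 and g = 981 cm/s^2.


Formula: v = Cd * sqrt(2 * g * h)  (Torricelli with discharge coefficient)
2*g*h = 2 * 981 * 51.6 = 101239.2 cm^2/s^2
sqrt(101239.2) = 318.18108 cm/s
v = 0.86 * 318.18108 = 273.6357 cm/s

273.6357 cm/s


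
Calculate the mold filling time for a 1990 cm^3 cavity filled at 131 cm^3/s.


Formula: t_fill = V_mold / Q_flow
t = 1990 cm^3 / 131 cm^3/s = 15.1908 s

Answer: 15.1908 s


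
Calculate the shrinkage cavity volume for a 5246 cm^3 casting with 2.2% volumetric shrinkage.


Formula: V_shrink = V_casting * shrinkage_pct / 100
V_shrink = 5246 cm^3 * 2.2 / 100 = 115.4120 cm^3

115.4120 cm^3


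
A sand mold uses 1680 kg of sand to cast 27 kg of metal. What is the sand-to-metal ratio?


Formula: Sand-to-Metal Ratio = W_sand / W_metal
Ratio = 1680 kg / 27 kg = 62.2222

Final answer: 62.2222


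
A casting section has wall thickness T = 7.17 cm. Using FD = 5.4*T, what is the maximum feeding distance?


Formula: FD = 5.4 * T  (riser feeding-distance rule)
FD = 5.4 * 7.17 cm = 38.7180 cm


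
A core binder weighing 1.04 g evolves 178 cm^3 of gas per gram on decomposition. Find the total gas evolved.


Formula: V_gas = W_binder * gas_evolution_rate
V = 1.04 g * 178 cm^3/g = 185.1200 cm^3

Answer: 185.1200 cm^3


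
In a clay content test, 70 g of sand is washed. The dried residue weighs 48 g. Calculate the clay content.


Formula: Clay% = (W_total - W_washed) / W_total * 100
Clay mass = 70 - 48 = 22 g
Clay% = 22 / 70 * 100 = 31.4286%


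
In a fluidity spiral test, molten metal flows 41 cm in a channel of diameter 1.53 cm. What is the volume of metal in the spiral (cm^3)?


Formula: V = pi * (d/2)^2 * L  (cylinder volume)
Radius = 1.53/2 = 0.765 cm
V = pi * 0.765^2 * 41 = 75.3801 cm^3

Final answer: 75.3801 cm^3


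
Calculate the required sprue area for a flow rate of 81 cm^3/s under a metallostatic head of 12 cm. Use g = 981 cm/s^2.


Formula: v = sqrt(2*g*h), A = Q/v
Velocity: v = sqrt(2 * 981 * 12) = sqrt(23544) = 153.4405 cm/s
Sprue area: A = Q / v = 81 / 153.4405 = 0.5279 cm^2

0.5279 cm^2


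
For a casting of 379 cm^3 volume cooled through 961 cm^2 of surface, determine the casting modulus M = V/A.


Formula: Casting Modulus M = V / A
M = 379 cm^3 / 961 cm^2 = 0.3944 cm

0.3944 cm


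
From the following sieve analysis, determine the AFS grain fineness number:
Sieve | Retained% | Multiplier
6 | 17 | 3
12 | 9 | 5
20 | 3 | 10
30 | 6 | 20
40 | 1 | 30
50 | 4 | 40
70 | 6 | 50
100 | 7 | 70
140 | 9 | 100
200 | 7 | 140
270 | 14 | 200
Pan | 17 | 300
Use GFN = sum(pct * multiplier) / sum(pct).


Formula: GFN = sum(pct * multiplier) / sum(pct)
sum(pct * multiplier) = 11006
sum(pct) = 100
GFN = 11006 / 100 = 110.06

Answer: 110.06


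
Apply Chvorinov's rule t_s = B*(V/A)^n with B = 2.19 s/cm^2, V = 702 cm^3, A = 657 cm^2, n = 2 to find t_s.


Formula: t_s = B * (V/A)^n  (Chvorinov's rule, n=2)
Modulus M = V/A = 702/657 = 1.068493 cm
M^2 = 1.068493^2 = 1.141677 cm^2
t_s = 2.19 * 1.141677 = 2.5003 s

Final answer: 2.5003 s


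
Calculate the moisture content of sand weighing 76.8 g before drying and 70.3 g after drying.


Formula: MC = (W_wet - W_dry) / W_wet * 100
Water mass = 76.8 - 70.3 = 6.5 g
MC = 6.5 / 76.8 * 100 = 8.4635%


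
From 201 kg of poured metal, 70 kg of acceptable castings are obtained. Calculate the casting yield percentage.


Formula: Casting Yield = (W_good / W_total) * 100
Yield = (70 kg / 201 kg) * 100 = 34.8259%

Final answer: 34.8259%


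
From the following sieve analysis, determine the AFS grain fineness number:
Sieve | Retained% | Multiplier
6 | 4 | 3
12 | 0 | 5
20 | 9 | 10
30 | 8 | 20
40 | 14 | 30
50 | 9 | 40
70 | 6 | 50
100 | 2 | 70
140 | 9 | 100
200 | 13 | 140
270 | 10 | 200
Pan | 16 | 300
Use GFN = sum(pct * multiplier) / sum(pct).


Formula: GFN = sum(pct * multiplier) / sum(pct)
sum(pct * multiplier) = 11002
sum(pct) = 100
GFN = 11002 / 100 = 110.02

110.02


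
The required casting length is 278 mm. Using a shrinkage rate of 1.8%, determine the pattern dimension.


Formula: L_pattern = L_casting * (1 + shrinkage_rate/100)
Shrinkage factor = 1 + 1.8/100 = 1.018
L_pattern = 278 mm * 1.018 = 283.0040 mm

283.0040 mm


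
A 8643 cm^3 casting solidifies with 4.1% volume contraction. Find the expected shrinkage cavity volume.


Formula: V_shrink = V_casting * shrinkage_pct / 100
V_shrink = 8643 cm^3 * 4.1 / 100 = 354.3630 cm^3

Final answer: 354.3630 cm^3


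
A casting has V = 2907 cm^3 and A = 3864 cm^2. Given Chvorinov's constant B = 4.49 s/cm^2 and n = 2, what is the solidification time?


Formula: t_s = B * (V/A)^n  (Chvorinov's rule, n=2)
Modulus M = V/A = 2907/3864 = 0.752329 cm
M^2 = 0.752329^2 = 0.565999 cm^2
t_s = 4.49 * 0.565999 = 2.5413 s

Final answer: 2.5413 s


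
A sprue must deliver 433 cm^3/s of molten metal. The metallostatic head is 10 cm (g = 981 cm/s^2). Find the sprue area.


Formula: v = sqrt(2*g*h), A = Q/v
Velocity: v = sqrt(2 * 981 * 10) = sqrt(19620) = 140.0714 cm/s
Sprue area: A = Q / v = 433 / 140.0714 = 3.0913 cm^2

Answer: 3.0913 cm^2


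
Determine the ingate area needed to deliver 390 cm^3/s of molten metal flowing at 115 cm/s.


Formula: A_ingate = Q / v  (continuity equation)
A = 390 cm^3/s / 115 cm/s = 3.3913 cm^2

Answer: 3.3913 cm^2


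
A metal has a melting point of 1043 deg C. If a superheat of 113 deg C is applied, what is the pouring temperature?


Formula: T_pour = T_melt + Superheat
T_pour = 1043 + 113 = 1156 deg C


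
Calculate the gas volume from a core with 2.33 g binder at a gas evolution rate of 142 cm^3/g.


Formula: V_gas = W_binder * gas_evolution_rate
V = 2.33 g * 142 cm^3/g = 330.8600 cm^3

330.8600 cm^3


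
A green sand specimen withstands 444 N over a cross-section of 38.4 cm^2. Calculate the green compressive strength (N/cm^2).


Formula: Compressive Strength = Force / Area
Strength = 444 N / 38.4 cm^2 = 11.5625 N/cm^2

Final answer: 11.5625 N/cm^2


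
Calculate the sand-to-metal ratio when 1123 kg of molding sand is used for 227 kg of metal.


Formula: Sand-to-Metal Ratio = W_sand / W_metal
Ratio = 1123 kg / 227 kg = 4.9471

4.9471


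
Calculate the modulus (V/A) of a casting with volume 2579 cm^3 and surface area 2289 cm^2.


Formula: Casting Modulus M = V / A
M = 2579 cm^3 / 2289 cm^2 = 1.1267 cm

1.1267 cm


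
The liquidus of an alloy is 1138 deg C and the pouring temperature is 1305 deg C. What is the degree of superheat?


Formula: Superheat = T_pour - T_melt
Superheat = 1305 - 1138 = 167 deg C

167 deg C


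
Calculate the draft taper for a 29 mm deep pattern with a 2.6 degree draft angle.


Formula: taper = depth * tan(draft_angle)
tan(2.6 deg) = 0.0454097
taper = 29 mm * 0.0454097 = 1.3169 mm

Final answer: 1.3169 mm


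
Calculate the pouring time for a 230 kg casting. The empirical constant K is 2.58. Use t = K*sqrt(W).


Formula: t = K * sqrt(W)
sqrt(W) = sqrt(230) = 15.16575
t = 2.58 * 15.16575 = 39.1276 s

Final answer: 39.1276 s


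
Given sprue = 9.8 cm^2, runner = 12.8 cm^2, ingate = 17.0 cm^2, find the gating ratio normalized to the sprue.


Sprue:Runner:Ingate = 1 : 12.8/9.8 : 17.0/9.8 = 1:1.31:1.73

Answer: 1:1.31:1.73


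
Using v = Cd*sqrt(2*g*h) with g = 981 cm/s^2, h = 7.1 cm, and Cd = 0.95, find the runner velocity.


Formula: v = Cd * sqrt(2 * g * h)  (Torricelli with discharge coefficient)
2*g*h = 2 * 981 * 7.1 = 13930.2 cm^2/s^2
sqrt(13930.2) = 118.02627 cm/s
v = 0.95 * 118.02627 = 112.1250 cm/s

Final answer: 112.1250 cm/s


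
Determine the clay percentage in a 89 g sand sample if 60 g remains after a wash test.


Formula: Clay% = (W_total - W_washed) / W_total * 100
Clay mass = 89 - 60 = 29 g
Clay% = 29 / 89 * 100 = 32.5843%

32.5843%


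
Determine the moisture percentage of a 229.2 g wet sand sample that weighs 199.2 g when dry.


Formula: MC = (W_wet - W_dry) / W_wet * 100
Water mass = 229.2 - 199.2 = 30.0 g
MC = 30.0 / 229.2 * 100 = 13.0890%

Answer: 13.0890%


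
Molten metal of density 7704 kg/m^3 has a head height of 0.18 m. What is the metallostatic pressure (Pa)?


Formula: P = rho * g * h
rho * g = 7704 * 9.81 = 75576.24 N/m^3
P = 75576.24 * 0.18 = 13603.7232 Pa

Final answer: 13603.7232 Pa


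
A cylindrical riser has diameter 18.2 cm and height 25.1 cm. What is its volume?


Formula: V = pi * (D/2)^2 * H  (cylinder volume)
Radius = D/2 = 18.2/2 = 9.1 cm
V = pi * 9.1^2 * 25.1 = 6529.8977 cm^3


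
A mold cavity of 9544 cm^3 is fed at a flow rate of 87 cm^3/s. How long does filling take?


Formula: t_fill = V_mold / Q_flow
t = 9544 cm^3 / 87 cm^3/s = 109.7011 s

Final answer: 109.7011 s


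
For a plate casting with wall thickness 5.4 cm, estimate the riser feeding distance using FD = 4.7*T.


Formula: FD = 4.7 * T  (riser feeding-distance rule)
FD = 4.7 * 5.4 cm = 25.3800 cm


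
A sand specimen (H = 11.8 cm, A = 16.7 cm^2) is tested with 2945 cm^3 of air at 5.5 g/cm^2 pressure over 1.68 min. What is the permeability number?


Formula: Permeability Number P = (V * H) / (p * A * t)
Numerator: V * H = 2945 * 11.8 = 34751.0
Denominator: p * A * t = 5.5 * 16.7 * 1.68 = 154.308
P = 34751.0 / 154.308 = 225.2054

Answer: 225.2054


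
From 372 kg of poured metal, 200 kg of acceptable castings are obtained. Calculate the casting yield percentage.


Formula: Casting Yield = (W_good / W_total) * 100
Yield = (200 kg / 372 kg) * 100 = 53.7634%

53.7634%


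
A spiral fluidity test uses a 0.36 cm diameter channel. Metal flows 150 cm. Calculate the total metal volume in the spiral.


Formula: V = pi * (d/2)^2 * L  (cylinder volume)
Radius = 0.36/2 = 0.18 cm
V = pi * 0.18^2 * 150 = 15.2681 cm^3


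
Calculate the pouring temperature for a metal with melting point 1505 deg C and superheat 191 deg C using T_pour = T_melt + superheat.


Formula: T_pour = T_melt + Superheat
T_pour = 1505 + 191 = 1696 deg C

Answer: 1696 deg C


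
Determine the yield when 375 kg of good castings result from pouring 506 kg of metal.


Formula: Casting Yield = (W_good / W_total) * 100
Yield = (375 kg / 506 kg) * 100 = 74.1107%

74.1107%


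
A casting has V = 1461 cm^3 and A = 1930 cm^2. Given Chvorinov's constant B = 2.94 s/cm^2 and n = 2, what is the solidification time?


Formula: t_s = B * (V/A)^n  (Chvorinov's rule, n=2)
Modulus M = V/A = 1461/1930 = 0.756995 cm
M^2 = 0.756995^2 = 0.573041 cm^2
t_s = 2.94 * 0.573041 = 1.6847 s

Answer: 1.6847 s


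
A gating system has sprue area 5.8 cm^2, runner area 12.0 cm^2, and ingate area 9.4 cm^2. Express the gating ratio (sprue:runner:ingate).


Sprue:Runner:Ingate = 1 : 12.0/5.8 : 9.4/5.8 = 1:2.07:1.62

Answer: 1:2.07:1.62


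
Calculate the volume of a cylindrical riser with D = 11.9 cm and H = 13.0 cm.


Formula: V = pi * (D/2)^2 * H  (cylinder volume)
Radius = D/2 = 11.9/2 = 5.95 cm
V = pi * 5.95^2 * 13.0 = 1445.8630 cm^3


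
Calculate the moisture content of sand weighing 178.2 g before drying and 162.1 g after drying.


Formula: MC = (W_wet - W_dry) / W_wet * 100
Water mass = 178.2 - 162.1 = 16.1 g
MC = 16.1 / 178.2 * 100 = 9.0348%

Answer: 9.0348%


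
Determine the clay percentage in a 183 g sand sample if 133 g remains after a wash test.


Formula: Clay% = (W_total - W_washed) / W_total * 100
Clay mass = 183 - 133 = 50 g
Clay% = 50 / 183 * 100 = 27.3224%


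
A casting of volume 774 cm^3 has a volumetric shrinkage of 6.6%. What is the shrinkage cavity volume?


Formula: V_shrink = V_casting * shrinkage_pct / 100
V_shrink = 774 cm^3 * 6.6 / 100 = 51.0840 cm^3

Answer: 51.0840 cm^3


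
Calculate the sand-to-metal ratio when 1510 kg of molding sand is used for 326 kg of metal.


Formula: Sand-to-Metal Ratio = W_sand / W_metal
Ratio = 1510 kg / 326 kg = 4.6319

Answer: 4.6319


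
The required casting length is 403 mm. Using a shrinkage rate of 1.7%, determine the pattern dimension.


Formula: L_pattern = L_casting * (1 + shrinkage_rate/100)
Shrinkage factor = 1 + 1.7/100 = 1.017
L_pattern = 403 mm * 1.017 = 409.8510 mm


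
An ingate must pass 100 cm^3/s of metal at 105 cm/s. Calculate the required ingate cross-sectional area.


Formula: A_ingate = Q / v  (continuity equation)
A = 100 cm^3/s / 105 cm/s = 0.9524 cm^2

0.9524 cm^2


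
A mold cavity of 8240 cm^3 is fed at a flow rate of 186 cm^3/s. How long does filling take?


Formula: t_fill = V_mold / Q_flow
t = 8240 cm^3 / 186 cm^3/s = 44.3011 s

44.3011 s


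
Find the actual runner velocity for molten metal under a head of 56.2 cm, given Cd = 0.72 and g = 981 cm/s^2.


Formula: v = Cd * sqrt(2 * g * h)  (Torricelli with discharge coefficient)
2*g*h = 2 * 981 * 56.2 = 110264.4 cm^2/s^2
sqrt(110264.4) = 332.06084 cm/s
v = 0.72 * 332.06084 = 239.0838 cm/s

Final answer: 239.0838 cm/s


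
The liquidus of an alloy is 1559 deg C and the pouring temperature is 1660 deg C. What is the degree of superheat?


Formula: Superheat = T_pour - T_melt
Superheat = 1660 - 1559 = 101 deg C

Final answer: 101 deg C


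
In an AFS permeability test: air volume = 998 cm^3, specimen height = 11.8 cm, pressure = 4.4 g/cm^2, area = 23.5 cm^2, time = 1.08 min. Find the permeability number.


Formula: Permeability Number P = (V * H) / (p * A * t)
Numerator: V * H = 998 * 11.8 = 11776.4
Denominator: p * A * t = 4.4 * 23.5 * 1.08 = 111.672
P = 11776.4 / 111.672 = 105.4553

Answer: 105.4553


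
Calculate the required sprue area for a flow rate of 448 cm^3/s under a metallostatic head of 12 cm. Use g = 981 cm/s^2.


Formula: v = sqrt(2*g*h), A = Q/v
Velocity: v = sqrt(2 * 981 * 12) = sqrt(23544) = 153.4405 cm/s
Sprue area: A = Q / v = 448 / 153.4405 = 2.9197 cm^2


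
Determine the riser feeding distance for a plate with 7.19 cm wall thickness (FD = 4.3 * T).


Formula: FD = 4.3 * T  (riser feeding-distance rule)
FD = 4.3 * 7.19 cm = 30.9170 cm

Final answer: 30.9170 cm


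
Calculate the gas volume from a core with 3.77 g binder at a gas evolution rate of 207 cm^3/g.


Formula: V_gas = W_binder * gas_evolution_rate
V = 3.77 g * 207 cm^3/g = 780.3900 cm^3

Final answer: 780.3900 cm^3


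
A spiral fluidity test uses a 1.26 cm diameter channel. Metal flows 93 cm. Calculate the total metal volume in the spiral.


Formula: V = pi * (d/2)^2 * L  (cylinder volume)
Radius = 1.26/2 = 0.63 cm
V = pi * 0.63^2 * 93 = 115.9615 cm^3

Answer: 115.9615 cm^3


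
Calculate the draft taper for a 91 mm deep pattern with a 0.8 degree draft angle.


Formula: taper = depth * tan(draft_angle)
tan(0.8 deg) = 0.0139635
taper = 91 mm * 0.0139635 = 1.2707 mm

Final answer: 1.2707 mm


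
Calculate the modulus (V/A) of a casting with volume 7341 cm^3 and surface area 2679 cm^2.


Formula: Casting Modulus M = V / A
M = 7341 cm^3 / 2679 cm^2 = 2.7402 cm

2.7402 cm


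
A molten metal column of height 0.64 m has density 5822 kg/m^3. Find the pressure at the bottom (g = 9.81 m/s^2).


Formula: P = rho * g * h
rho * g = 5822 * 9.81 = 57113.82 N/m^3
P = 57113.82 * 0.64 = 36552.8448 Pa


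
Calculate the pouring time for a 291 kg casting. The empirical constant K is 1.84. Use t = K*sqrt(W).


Formula: t = K * sqrt(W)
sqrt(W) = sqrt(291) = 17.05872
t = 1.84 * 17.05872 = 31.3880 s

Final answer: 31.3880 s


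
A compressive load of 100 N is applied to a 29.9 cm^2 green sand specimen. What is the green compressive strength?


Formula: Compressive Strength = Force / Area
Strength = 100 N / 29.9 cm^2 = 3.3445 N/cm^2


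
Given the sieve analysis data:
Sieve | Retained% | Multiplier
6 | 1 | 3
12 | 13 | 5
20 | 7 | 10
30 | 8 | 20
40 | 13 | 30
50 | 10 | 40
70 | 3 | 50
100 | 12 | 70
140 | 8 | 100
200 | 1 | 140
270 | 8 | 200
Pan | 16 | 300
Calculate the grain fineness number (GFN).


Formula: GFN = sum(pct * multiplier) / sum(pct)
sum(pct * multiplier) = 9418
sum(pct) = 100
GFN = 9418 / 100 = 94.18

94.18


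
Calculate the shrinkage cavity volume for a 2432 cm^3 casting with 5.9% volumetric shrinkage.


Formula: V_shrink = V_casting * shrinkage_pct / 100
V_shrink = 2432 cm^3 * 5.9 / 100 = 143.4880 cm^3

Final answer: 143.4880 cm^3


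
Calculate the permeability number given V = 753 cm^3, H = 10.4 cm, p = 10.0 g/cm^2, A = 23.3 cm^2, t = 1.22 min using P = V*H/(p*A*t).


Formula: Permeability Number P = (V * H) / (p * A * t)
Numerator: V * H = 753 * 10.4 = 7831.2
Denominator: p * A * t = 10.0 * 23.3 * 1.22 = 284.26
P = 7831.2 / 284.26 = 27.5494

Answer: 27.5494


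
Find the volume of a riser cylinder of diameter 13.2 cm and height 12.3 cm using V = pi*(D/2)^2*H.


Formula: V = pi * (D/2)^2 * H  (cylinder volume)
Radius = D/2 = 13.2/2 = 6.6 cm
V = pi * 6.6^2 * 12.3 = 1683.2276 cm^3


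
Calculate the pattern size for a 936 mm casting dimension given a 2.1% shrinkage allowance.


Formula: L_pattern = L_casting * (1 + shrinkage_rate/100)
Shrinkage factor = 1 + 2.1/100 = 1.021
L_pattern = 936 mm * 1.021 = 955.6560 mm

Final answer: 955.6560 mm


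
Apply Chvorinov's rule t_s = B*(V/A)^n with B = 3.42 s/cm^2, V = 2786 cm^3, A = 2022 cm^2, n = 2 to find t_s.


Formula: t_s = B * (V/A)^n  (Chvorinov's rule, n=2)
Modulus M = V/A = 2786/2022 = 1.377844 cm
M^2 = 1.377844^2 = 1.898454 cm^2
t_s = 3.42 * 1.898454 = 6.4927 s

Final answer: 6.4927 s


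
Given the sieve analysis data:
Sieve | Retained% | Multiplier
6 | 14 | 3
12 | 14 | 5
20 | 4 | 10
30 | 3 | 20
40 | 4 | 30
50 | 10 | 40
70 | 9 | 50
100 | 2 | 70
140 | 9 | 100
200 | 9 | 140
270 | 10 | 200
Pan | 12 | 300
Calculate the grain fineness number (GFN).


Formula: GFN = sum(pct * multiplier) / sum(pct)
sum(pct * multiplier) = 9082
sum(pct) = 100
GFN = 9082 / 100 = 90.82

90.82


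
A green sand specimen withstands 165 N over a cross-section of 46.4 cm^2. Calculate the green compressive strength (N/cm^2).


Formula: Compressive Strength = Force / Area
Strength = 165 N / 46.4 cm^2 = 3.5560 N/cm^2


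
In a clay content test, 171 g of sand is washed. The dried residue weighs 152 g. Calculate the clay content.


Formula: Clay% = (W_total - W_washed) / W_total * 100
Clay mass = 171 - 152 = 19 g
Clay% = 19 / 171 * 100 = 11.1111%

Final answer: 11.1111%


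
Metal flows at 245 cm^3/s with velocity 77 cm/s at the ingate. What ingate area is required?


Formula: A_ingate = Q / v  (continuity equation)
A = 245 cm^3/s / 77 cm/s = 3.1818 cm^2

Answer: 3.1818 cm^2


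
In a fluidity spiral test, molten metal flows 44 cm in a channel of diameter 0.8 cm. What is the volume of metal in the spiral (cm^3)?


Formula: V = pi * (d/2)^2 * L  (cylinder volume)
Radius = 0.8/2 = 0.4 cm
V = pi * 0.4^2 * 44 = 22.1168 cm^3

Answer: 22.1168 cm^3


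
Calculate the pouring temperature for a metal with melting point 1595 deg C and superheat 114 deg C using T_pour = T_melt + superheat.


Formula: T_pour = T_melt + Superheat
T_pour = 1595 + 114 = 1709 deg C

1709 deg C


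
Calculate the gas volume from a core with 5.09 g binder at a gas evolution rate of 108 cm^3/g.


Formula: V_gas = W_binder * gas_evolution_rate
V = 5.09 g * 108 cm^3/g = 549.7200 cm^3

Final answer: 549.7200 cm^3


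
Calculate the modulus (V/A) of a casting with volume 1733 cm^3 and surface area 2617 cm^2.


Formula: Casting Modulus M = V / A
M = 1733 cm^3 / 2617 cm^2 = 0.6622 cm

Answer: 0.6622 cm


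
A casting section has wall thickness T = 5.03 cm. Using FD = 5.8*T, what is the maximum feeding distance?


Formula: FD = 5.8 * T  (riser feeding-distance rule)
FD = 5.8 * 5.03 cm = 29.1740 cm


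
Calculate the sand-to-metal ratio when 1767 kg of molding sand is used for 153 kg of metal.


Formula: Sand-to-Metal Ratio = W_sand / W_metal
Ratio = 1767 kg / 153 kg = 11.5490

Answer: 11.5490


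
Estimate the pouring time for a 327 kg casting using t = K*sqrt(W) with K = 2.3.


Formula: t = K * sqrt(W)
sqrt(W) = sqrt(327) = 18.08314
t = 2.3 * 18.08314 = 41.5912 s


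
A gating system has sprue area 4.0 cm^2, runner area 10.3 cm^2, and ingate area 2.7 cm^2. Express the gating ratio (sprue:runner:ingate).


Sprue:Runner:Ingate = 1 : 10.3/4.0 : 2.7/4.0 = 1:2.58:0.68


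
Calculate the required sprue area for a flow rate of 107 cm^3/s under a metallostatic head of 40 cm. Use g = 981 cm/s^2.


Formula: v = sqrt(2*g*h), A = Q/v
Velocity: v = sqrt(2 * 981 * 40) = sqrt(78480) = 280.1428 cm/s
Sprue area: A = Q / v = 107 / 280.1428 = 0.3819 cm^2


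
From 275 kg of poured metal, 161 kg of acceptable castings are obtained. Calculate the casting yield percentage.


Formula: Casting Yield = (W_good / W_total) * 100
Yield = (161 kg / 275 kg) * 100 = 58.5455%

Answer: 58.5455%


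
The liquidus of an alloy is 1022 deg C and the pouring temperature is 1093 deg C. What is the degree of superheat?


Formula: Superheat = T_pour - T_melt
Superheat = 1093 - 1022 = 71 deg C

Final answer: 71 deg C


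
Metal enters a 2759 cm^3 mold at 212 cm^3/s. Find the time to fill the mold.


Formula: t_fill = V_mold / Q_flow
t = 2759 cm^3 / 212 cm^3/s = 13.0142 s


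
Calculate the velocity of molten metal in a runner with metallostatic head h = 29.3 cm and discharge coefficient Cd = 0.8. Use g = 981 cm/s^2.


Formula: v = Cd * sqrt(2 * g * h)  (Torricelli with discharge coefficient)
2*g*h = 2 * 981 * 29.3 = 57486.6 cm^2/s^2
sqrt(57486.6) = 239.76363 cm/s
v = 0.8 * 239.76363 = 191.8109 cm/s

Final answer: 191.8109 cm/s


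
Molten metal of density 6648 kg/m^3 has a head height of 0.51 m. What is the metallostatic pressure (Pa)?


Formula: P = rho * g * h
rho * g = 6648 * 9.81 = 65216.88 N/m^3
P = 65216.88 * 0.51 = 33260.6088 Pa

Answer: 33260.6088 Pa


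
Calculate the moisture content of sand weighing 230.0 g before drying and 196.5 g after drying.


Formula: MC = (W_wet - W_dry) / W_wet * 100
Water mass = 230.0 - 196.5 = 33.5 g
MC = 33.5 / 230.0 * 100 = 14.5652%


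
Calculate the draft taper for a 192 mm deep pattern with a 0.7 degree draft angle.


Formula: taper = depth * tan(draft_angle)
tan(0.7 deg) = 0.0122179
taper = 192 mm * 0.0122179 = 2.3458 mm

Final answer: 2.3458 mm


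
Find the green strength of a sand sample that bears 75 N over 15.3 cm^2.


Formula: Compressive Strength = Force / Area
Strength = 75 N / 15.3 cm^2 = 4.9020 N/cm^2

4.9020 N/cm^2


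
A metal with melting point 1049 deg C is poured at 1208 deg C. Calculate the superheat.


Formula: Superheat = T_pour - T_melt
Superheat = 1208 - 1049 = 159 deg C


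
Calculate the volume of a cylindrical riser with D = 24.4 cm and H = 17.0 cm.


Formula: V = pi * (D/2)^2 * H  (cylinder volume)
Radius = D/2 = 24.4/2 = 12.2 cm
V = pi * 12.2^2 * 17.0 = 7949.1091 cm^3


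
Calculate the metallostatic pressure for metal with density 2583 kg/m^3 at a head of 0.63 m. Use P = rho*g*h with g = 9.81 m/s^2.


Formula: P = rho * g * h
rho * g = 2583 * 9.81 = 25339.23 N/m^3
P = 25339.23 * 0.63 = 15963.7149 Pa

15963.7149 Pa


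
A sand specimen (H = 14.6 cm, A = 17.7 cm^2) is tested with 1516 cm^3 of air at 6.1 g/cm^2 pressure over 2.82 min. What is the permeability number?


Formula: Permeability Number P = (V * H) / (p * A * t)
Numerator: V * H = 1516 * 14.6 = 22133.6
Denominator: p * A * t = 6.1 * 17.7 * 2.82 = 304.4754
P = 22133.6 / 304.4754 = 72.6942


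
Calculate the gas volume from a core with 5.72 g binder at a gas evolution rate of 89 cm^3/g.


Formula: V_gas = W_binder * gas_evolution_rate
V = 5.72 g * 89 cm^3/g = 509.0800 cm^3

509.0800 cm^3


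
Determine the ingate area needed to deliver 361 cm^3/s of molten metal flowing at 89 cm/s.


Formula: A_ingate = Q / v  (continuity equation)
A = 361 cm^3/s / 89 cm/s = 4.0562 cm^2

Final answer: 4.0562 cm^2


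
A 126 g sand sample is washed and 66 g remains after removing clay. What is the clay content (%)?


Formula: Clay% = (W_total - W_washed) / W_total * 100
Clay mass = 126 - 66 = 60 g
Clay% = 60 / 126 * 100 = 47.6190%


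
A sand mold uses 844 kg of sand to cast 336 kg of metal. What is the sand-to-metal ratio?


Formula: Sand-to-Metal Ratio = W_sand / W_metal
Ratio = 844 kg / 336 kg = 2.5119


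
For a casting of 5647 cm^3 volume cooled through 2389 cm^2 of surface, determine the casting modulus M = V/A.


Formula: Casting Modulus M = V / A
M = 5647 cm^3 / 2389 cm^2 = 2.3638 cm

Final answer: 2.3638 cm


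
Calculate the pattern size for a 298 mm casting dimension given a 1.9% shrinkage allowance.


Formula: L_pattern = L_casting * (1 + shrinkage_rate/100)
Shrinkage factor = 1 + 1.9/100 = 1.019
L_pattern = 298 mm * 1.019 = 303.6620 mm

303.6620 mm


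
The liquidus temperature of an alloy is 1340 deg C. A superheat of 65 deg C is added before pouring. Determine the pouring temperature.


Formula: T_pour = T_melt + Superheat
T_pour = 1340 + 65 = 1405 deg C

1405 deg C


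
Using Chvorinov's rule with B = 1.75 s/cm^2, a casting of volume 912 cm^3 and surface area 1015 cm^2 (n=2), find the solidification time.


Formula: t_s = B * (V/A)^n  (Chvorinov's rule, n=2)
Modulus M = V/A = 912/1015 = 0.898522 cm
M^2 = 0.898522^2 = 0.807342 cm^2
t_s = 1.75 * 0.807342 = 1.4128 s

1.4128 s


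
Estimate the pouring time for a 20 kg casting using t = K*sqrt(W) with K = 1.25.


Formula: t = K * sqrt(W)
sqrt(W) = sqrt(20) = 4.47214
t = 1.25 * 4.47214 = 5.5902 s

Final answer: 5.5902 s


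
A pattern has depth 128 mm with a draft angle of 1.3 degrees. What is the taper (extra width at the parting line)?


Formula: taper = depth * tan(draft_angle)
tan(1.3 deg) = 0.0226932
taper = 128 mm * 0.0226932 = 2.9047 mm

Answer: 2.9047 mm


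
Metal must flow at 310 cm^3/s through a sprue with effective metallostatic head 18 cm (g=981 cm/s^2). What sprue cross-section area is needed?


Formula: v = sqrt(2*g*h), A = Q/v
Velocity: v = sqrt(2 * 981 * 18) = sqrt(35316) = 187.9255 cm/s
Sprue area: A = Q / v = 310 / 187.9255 = 1.6496 cm^2

1.6496 cm^2


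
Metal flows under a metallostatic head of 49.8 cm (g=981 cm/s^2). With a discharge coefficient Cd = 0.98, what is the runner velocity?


Formula: v = Cd * sqrt(2 * g * h)  (Torricelli with discharge coefficient)
2*g*h = 2 * 981 * 49.8 = 97707.6 cm^2/s^2
sqrt(97707.6) = 312.58215 cm/s
v = 0.98 * 312.58215 = 306.3305 cm/s

306.3305 cm/s


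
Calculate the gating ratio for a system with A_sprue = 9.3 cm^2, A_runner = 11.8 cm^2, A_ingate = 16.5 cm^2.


Sprue:Runner:Ingate = 1 : 11.8/9.3 : 16.5/9.3 = 1:1.27:1.77

Final answer: 1:1.27:1.77


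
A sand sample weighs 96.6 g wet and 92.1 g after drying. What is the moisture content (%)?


Formula: MC = (W_wet - W_dry) / W_wet * 100
Water mass = 96.6 - 92.1 = 4.5 g
MC = 4.5 / 96.6 * 100 = 4.6584%

4.6584%
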